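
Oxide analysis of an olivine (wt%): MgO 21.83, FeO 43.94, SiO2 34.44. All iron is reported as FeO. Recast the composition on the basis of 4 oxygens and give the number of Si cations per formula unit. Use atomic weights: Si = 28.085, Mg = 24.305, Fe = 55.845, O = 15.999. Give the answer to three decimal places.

MgO: 21.83/40.304 = 0.54163 mol → 0.54163 mol Mg, 0.54163 mol O.
FeO: 43.94/71.844 = 0.61160 mol → 0.61160 mol Fe, 0.61160 mol O.
SiO2: 34.44/60.083 = 0.57321 mol → 0.57321 mol Si, 1.14642 mol O.
Total oxygen = 2.29965 mol. Normalization factor = 4/2.29965 = 1.73940.
Si per 4 O = 0.57321 × 1.73940 = 0.997.

0.997 Si apfu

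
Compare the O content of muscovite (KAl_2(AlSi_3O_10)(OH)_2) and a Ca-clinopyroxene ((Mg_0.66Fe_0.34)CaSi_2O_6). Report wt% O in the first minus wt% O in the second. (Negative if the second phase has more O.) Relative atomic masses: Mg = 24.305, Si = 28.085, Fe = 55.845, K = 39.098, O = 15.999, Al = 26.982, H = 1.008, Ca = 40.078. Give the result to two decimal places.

First mineral: 191.988 g O in 398.303 g formula = 48.20 wt% O.
Second mineral: 95.994 g O in 227.271 g formula = 42.24 wt% O.
48.20% − 42.24% gives a difference of 5.96 percentage points.

5.96 percentage points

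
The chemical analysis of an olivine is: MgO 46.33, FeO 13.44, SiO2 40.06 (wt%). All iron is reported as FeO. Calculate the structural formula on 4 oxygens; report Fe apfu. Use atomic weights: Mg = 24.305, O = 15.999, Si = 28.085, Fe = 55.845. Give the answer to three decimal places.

0.280 Fe apfu

MgO: 46.33/40.304 = 1.14951 mol → 1.14951 mol Mg, 1.14951 mol O.
FeO: 13.44/71.844 = 0.18707 mol → 0.18707 mol Fe, 0.18707 mol O.
SiO2: 40.06/60.083 = 0.66674 mol → 0.66674 mol Si, 1.33348 mol O.
Total oxygen = 2.67006 mol. Normalization factor = 4/2.67006 = 1.49809.
Fe per 4 O = 0.18707 × 1.49809 = 0.280.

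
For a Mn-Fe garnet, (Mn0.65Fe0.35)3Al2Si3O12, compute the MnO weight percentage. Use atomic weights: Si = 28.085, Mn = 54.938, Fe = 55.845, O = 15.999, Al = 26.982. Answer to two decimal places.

Formula mass = 495.973 g/mol.
1.95 Mn → 1.9500 mol MnO per formula unit; M(MnO) = 70.937, so MnO mass = 138.327 g.
138.327/495.973 × 100 = 27.89 wt%.

27.89 wt%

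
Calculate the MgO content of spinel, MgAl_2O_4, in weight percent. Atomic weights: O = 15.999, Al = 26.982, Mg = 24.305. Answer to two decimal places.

28.33 wt%

Molar mass of MgAl_2O_4 = 1·24.305 + 2·26.982 + 4·15.999 = 142.265 g/mol.
Each formula unit contains 1 Mg, equivalent to 1/1 = 1.0000 mol MgO.
M(MgO) = 1×24.305 + 1×15.999 = 40.304 g/mol.
Mass of MgO per formula unit = 1.0000 × 40.304 = 40.304 g.
MgO wt% = 40.304 / 142.265 × 100 = 28.33%.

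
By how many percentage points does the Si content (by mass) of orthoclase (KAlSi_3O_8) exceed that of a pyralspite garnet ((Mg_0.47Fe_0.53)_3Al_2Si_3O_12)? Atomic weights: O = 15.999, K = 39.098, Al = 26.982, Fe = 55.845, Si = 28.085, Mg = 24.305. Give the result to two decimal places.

First mineral: 84.255 g Si in 278.327 g formula = 30.27 wt% Si.
Second mineral: 84.255 g Si in 453.271 g formula = 18.59 wt% Si.
30.27% − 18.59% gives a difference of 11.68 percentage points.

11.68 percentage points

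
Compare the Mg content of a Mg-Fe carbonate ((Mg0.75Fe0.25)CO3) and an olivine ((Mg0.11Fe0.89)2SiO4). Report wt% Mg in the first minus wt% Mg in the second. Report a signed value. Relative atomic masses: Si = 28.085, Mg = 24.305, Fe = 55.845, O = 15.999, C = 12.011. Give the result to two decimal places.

First mineral: 18.229 g Mg in 92.198 g formula = 19.77 wt% Mg.
Second mineral: 5.347 g Mg in 196.832 g formula = 2.72 wt% Mg.
19.77% − 2.72% gives a difference of 17.05 percentage points.

17.05 percentage points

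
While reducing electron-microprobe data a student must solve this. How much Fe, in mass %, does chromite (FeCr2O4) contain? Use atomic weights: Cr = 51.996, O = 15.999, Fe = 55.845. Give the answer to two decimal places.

24.95 mass %

M(FeCr2O4) = 223.833 g/mol.
Fe contributes 1 × 55.845 = 55.845 g per mole.
55.845/223.833 = 0.2495 → 24.95%.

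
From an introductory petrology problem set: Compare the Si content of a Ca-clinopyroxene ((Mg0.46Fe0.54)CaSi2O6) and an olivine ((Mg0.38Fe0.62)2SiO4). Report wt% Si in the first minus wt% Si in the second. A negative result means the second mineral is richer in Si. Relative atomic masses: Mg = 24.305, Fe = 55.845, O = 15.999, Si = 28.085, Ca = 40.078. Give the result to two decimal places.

First mineral: 56.170 g Si in 233.579 g formula = 24.05 wt% Si.
Second mineral: 28.085 g Si in 179.801 g formula = 15.62 wt% Si.
24.05% − 15.62% gives a difference of 8.43 percentage points.

8.43 percentage points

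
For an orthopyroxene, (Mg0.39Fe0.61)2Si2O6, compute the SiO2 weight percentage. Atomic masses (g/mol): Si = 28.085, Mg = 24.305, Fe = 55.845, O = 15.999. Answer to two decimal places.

Formula mass = 239.253 g/mol.
2 Si → 2.0000 mol SiO2 per formula unit; M(SiO2) = 60.083, so SiO2 mass = 120.166 g.
120.166/239.253 × 100 = 50.23 wt%.

50.23 wt%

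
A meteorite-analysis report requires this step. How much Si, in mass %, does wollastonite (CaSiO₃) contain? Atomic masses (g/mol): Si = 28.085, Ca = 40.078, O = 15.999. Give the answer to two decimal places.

24.18 mass %

M(CaSiO₃) = 116.160 g/mol.
Si contributes 1 × 28.085 = 28.085 g per mole.
28.085/116.160 = 0.2418 → 24.18%.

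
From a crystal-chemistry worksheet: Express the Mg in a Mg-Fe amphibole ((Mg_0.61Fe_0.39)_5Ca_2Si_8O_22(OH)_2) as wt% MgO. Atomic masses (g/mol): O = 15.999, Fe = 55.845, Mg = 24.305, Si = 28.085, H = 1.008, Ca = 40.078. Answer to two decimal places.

M((Mg_0.61Fe_0.39)_5Ca_2Si_8O_22(OH)_2) = 873.856 g/mol; M(MgO) = 40.304 g/mol.
Moles MgO per formula unit = 3.05 Mg ÷ 1 = 3.0500.
MgO fraction = (3.0500 × 40.304) / 873.856 = 122.927/873.856 = 0.1407.

14.07 wt%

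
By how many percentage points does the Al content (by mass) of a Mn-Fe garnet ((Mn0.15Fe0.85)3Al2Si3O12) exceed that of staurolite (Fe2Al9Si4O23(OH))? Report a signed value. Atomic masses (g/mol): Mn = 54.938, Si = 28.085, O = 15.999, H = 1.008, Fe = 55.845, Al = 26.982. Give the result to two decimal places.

Al in (Mn0.15Fe0.85)3Al2Si3O12: molar mass 497.334 g/mol; 2×26.982 = 53.964 g → 10.85 wt%.
Al in Fe2Al9Si4O23(OH): molar mass 851.852 g/mol; 9×26.982 = 242.838 g → 28.51 wt%.
Difference = 10.85 − 28.51 = -17.66 percentage points.

-17.66 percentage points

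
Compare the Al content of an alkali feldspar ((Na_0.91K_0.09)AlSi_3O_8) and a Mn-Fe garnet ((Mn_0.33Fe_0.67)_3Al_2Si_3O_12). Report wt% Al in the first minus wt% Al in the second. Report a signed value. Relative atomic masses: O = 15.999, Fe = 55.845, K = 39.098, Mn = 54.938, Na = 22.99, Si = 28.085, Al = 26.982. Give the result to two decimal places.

M((Na_0.91K_0.09)AlSi_3O_8) = 263.669 g/mol, so wt% Al = 26.982/263.669 × 100 = 10.23%.
M((Mn_0.33Fe_0.67)_3Al_2Si_3O_12) = 496.844 g/mol, so wt% Al = 53.964/496.844 × 100 = 10.86%.
10.23 − 10.86 = -0.63 pp.

-0.63 percentage points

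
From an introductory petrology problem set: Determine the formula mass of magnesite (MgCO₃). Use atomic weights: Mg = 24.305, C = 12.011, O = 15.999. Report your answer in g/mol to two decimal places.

84.31 g/mol

Mg: 1 × 24.305 = 24.3050
C: 1 × 12.011 = 12.0110
O: 3 × 15.999 = 47.9970
Summing the contributions gives the formula mass.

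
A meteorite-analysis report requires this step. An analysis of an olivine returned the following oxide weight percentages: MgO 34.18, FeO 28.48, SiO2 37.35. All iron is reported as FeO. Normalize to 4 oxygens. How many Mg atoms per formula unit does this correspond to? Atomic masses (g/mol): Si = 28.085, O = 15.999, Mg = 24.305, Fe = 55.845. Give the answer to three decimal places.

MgO: 34.18/40.304 = 0.84805 mol → 0.84805 mol Mg, 0.84805 mol O.
FeO: 28.48/71.844 = 0.39641 mol → 0.39641 mol Fe, 0.39641 mol O.
SiO2: 37.35/60.083 = 0.62164 mol → 0.62164 mol Si, 1.24328 mol O.
Total oxygen = 2.48774 mol. Normalization factor = 4/2.48774 = 1.60789.
Mg per 4 O = 0.84805 × 1.60789 = 1.364.

1.364 Mg apfu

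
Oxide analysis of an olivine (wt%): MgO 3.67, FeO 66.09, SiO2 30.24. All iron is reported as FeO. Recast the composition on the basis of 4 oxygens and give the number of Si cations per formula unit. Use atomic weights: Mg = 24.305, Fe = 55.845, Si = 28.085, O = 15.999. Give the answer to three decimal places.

0.998 Si apfu

3.67 wt% MgO ÷ 40.304 g/mol = 0.09106 mol, giving 0.09106 Mg and 0.09106 O.
66.09 wt% FeO ÷ 71.844 g/mol = 0.91991 mol, giving 0.91991 Fe and 0.91991 O.
30.24 wt% SiO2 ÷ 60.083 g/mol = 0.50330 mol, giving 0.50330 Si and 1.00660 O.
Oxygen sums to 2.01757; scaling by 4/2.01757 = 1.98258 puts the formula on 4 O.
Si: 0.50330 × 1.98258 = 0.998 atoms per formula unit.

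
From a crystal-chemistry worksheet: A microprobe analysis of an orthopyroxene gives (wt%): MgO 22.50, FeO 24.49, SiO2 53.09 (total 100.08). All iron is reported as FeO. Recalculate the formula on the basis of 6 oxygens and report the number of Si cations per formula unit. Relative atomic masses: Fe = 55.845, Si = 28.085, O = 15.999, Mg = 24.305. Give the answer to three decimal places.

MgO (M=40.304): mol = 0.55826; Mg = 0.55826, O = 0.55826.
FeO (M=71.844): mol = 0.34088; Fe = 0.34088, O = 0.34088.
SiO2 (M=60.083): mol = 0.88361; Si = 0.88361, O = 1.76722.
ΣO = 2.66636; factor = 6/ΣO = 2.25026.
Si apfu = 0.88361 × 2.25026 = 1.988.

1.988 Si apfu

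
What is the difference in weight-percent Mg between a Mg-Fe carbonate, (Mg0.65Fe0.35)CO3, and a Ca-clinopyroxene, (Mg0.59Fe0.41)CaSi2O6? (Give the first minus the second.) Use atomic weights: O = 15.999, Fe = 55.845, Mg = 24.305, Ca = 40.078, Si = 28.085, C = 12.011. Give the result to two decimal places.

First mineral: 15.798 g Mg in 95.352 g formula = 16.57 wt% Mg.
Second mineral: 14.340 g Mg in 229.478 g formula = 6.25 wt% Mg.
16.57% − 6.25% gives a difference of 10.32 percentage points.

10.32 percentage points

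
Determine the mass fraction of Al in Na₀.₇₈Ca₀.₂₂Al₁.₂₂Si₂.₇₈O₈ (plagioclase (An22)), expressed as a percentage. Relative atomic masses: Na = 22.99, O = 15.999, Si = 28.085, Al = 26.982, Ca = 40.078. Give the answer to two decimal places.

M(Na₀.₇₈Ca₀.₂₂Al₁.₂₂Si₂.₇₈O₈) = 265.736 g/mol.
Al contributes 1.22 × 26.982 = 32.918 g per mole.
32.918/265.736 = 0.1239 → 12.39%.

12.39 mass %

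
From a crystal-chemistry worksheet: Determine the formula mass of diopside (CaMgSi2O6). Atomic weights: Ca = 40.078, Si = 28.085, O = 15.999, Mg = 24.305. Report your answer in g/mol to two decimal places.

Ca: 1 × 40.078 = 40.0780
Mg: 1 × 24.305 = 24.3050
Si: 2 × 28.085 = 56.1700
O: 6 × 15.999 = 95.9940
Summing the contributions gives the formula mass.

216.55 g/mol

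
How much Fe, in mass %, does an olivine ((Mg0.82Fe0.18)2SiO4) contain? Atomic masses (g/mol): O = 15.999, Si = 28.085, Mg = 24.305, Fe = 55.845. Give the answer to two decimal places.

13.22 mass %

Formula mass = 1.64*24.305 + 0.36*55.845 + 1*28.085 + 4*15.999 = 152.045 g/mol, of which 20.104 g is Fe.
So Fe makes up 20.104/152.045 = 0.1322 of the mass, i.e. 13.22%.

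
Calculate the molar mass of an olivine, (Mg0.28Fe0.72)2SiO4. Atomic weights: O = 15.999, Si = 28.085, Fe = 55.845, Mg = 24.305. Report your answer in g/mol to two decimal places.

The formula mass is the sum 0.56×24.305 + 1.44×55.845 + 1×28.085 + 4×15.999.

186.11 g/mol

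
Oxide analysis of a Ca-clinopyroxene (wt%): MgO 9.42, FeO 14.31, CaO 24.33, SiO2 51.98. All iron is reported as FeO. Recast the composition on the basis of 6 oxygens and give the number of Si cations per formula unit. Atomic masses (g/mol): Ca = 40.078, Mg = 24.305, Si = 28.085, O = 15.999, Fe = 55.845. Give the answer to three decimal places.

1.999 Si apfu

9.42 wt% MgO ÷ 40.304 g/mol = 0.23372 mol, giving 0.23372 Mg and 0.23372 O.
14.31 wt% FeO ÷ 71.844 g/mol = 0.19918 mol, giving 0.19918 Fe and 0.19918 O.
24.33 wt% CaO ÷ 56.077 g/mol = 0.43387 mol, giving 0.43387 Ca and 0.43387 O.
51.98 wt% SiO2 ÷ 60.083 g/mol = 0.86514 mol, giving 0.86514 Si and 1.73028 O.
Oxygen sums to 2.59705; scaling by 6/2.59705 = 2.31031 puts the formula on 6 O.
Si: 0.86514 × 2.31031 = 1.999 atoms per formula unit.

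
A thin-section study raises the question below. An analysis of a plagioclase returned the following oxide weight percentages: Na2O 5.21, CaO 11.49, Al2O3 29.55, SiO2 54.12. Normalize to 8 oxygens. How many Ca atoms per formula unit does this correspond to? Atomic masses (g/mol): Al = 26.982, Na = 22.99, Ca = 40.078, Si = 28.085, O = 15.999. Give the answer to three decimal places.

0.554 Ca apfu

Na2O: 5.21/61.979 = 0.08406 mol → 0.16812 mol Na, 0.08406 mol O.
CaO: 11.49/56.077 = 0.20490 mol → 0.20490 mol Ca, 0.20490 mol O.
Al2O3: 29.55/101.961 = 0.28982 mol → 0.57964 mol Al, 0.86946 mol O.
SiO2: 54.12/60.083 = 0.90075 mol → 0.90075 mol Si, 1.80150 mol O.
Total oxygen = 2.95992 mol. Normalization factor = 8/2.95992 = 2.70278.
Ca per 8 O = 0.20490 × 2.70278 = 0.554.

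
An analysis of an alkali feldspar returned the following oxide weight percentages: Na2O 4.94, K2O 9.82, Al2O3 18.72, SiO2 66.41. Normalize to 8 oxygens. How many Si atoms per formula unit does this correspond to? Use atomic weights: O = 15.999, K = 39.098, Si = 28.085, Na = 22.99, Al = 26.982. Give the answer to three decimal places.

4.94 wt% Na2O ÷ 61.979 g/mol = 0.07970 mol, giving 0.15940 Na and 0.07970 O.
9.82 wt% K2O ÷ 94.195 g/mol = 0.10425 mol, giving 0.20850 K and 0.10425 O.
18.72 wt% Al2O3 ÷ 101.961 g/mol = 0.18360 mol, giving 0.36720 Al and 0.55080 O.
66.41 wt% SiO2 ÷ 60.083 g/mol = 1.10530 mol, giving 1.10530 Si and 2.21060 O.
Oxygen sums to 2.94535; scaling by 8/2.94535 = 2.71615 puts the formula on 8 O.
Si: 1.10530 × 2.71615 = 3.002 atoms per formula unit.

3.002 Si apfu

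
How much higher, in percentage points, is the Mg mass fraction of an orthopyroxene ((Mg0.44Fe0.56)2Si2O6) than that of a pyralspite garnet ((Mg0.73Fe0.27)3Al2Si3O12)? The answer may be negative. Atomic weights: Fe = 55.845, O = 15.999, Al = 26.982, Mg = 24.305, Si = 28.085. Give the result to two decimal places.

-3.36 percentage points

Mg in (Mg0.44Fe0.56)2Si2O6: molar mass 236.099 g/mol; 0.88×24.305 = 21.388 g → 9.06 wt%.
Mg in (Mg0.73Fe0.27)3Al2Si3O12: molar mass 428.669 g/mol; 2.19×24.305 = 53.228 g → 12.42 wt%.
Difference = 9.06 − 12.42 = -3.36 percentage points.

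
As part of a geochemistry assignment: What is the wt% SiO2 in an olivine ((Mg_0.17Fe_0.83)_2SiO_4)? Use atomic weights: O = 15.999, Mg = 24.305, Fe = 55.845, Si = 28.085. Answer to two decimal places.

31.12 wt%

M((Mg_0.17Fe_0.83)_2SiO_4) = 193.047 g/mol; M(SiO2) = 60.083 g/mol.
Moles SiO2 per formula unit = 1 Si ÷ 1 = 1.0000.
SiO2 fraction = (1.0000 × 60.083) / 193.047 = 60.083/193.047 = 0.3112.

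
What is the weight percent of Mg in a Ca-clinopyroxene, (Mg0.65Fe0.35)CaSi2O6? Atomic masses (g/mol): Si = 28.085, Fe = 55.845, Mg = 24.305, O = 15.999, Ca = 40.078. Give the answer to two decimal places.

6.94 weight percent

M((Mg0.65Fe0.35)CaSi2O6) = 227.586 g/mol.
Mg contributes 0.65 × 24.305 = 15.798 g per mole.
15.798/227.586 = 0.0694 → 6.94%.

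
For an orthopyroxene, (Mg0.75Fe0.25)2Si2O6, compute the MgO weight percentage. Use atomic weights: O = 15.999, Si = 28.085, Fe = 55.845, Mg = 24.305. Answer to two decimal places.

Formula mass = 216.544 g/mol.
1.50 Mg → 1.5000 mol MgO per formula unit; M(MgO) = 40.304, so MgO mass = 60.456 g.
60.456/216.544 × 100 = 27.92 wt%.

27.92 wt%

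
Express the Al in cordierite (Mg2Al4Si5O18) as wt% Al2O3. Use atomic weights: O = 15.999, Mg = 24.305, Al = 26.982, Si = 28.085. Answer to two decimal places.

34.86 wt%

Molar mass of Mg2Al4Si5O18 = 2·24.305 + 4·26.982 + 5·28.085 + 18·15.999 = 584.945 g/mol.
Each formula unit contains 4 Al, equivalent to 4/2 = 2.0000 mol Al2O3.
M(Al2O3) = 2×26.982 + 3×15.999 = 101.961 g/mol.
Mass of Al2O3 per formula unit = 2.0000 × 101.961 = 203.922 g.
Al2O3 wt% = 203.922 / 584.945 × 100 = 34.86%.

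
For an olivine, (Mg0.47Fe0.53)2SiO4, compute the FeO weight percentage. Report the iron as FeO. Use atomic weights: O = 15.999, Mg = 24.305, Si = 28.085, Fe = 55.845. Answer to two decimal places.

Formula mass = 174.123 g/mol.
1.06 Fe → 1.0600 mol FeO per formula unit; M(FeO) = 71.844, so FeO mass = 76.155 g.
76.155/174.123 × 100 = 43.74 wt%.

43.74 wt%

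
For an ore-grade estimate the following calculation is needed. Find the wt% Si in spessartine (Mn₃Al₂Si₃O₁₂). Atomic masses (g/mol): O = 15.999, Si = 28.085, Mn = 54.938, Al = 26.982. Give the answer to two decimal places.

M(Mn₃Al₂Si₃O₁₂) = 495.021 g/mol.
Si contributes 3 × 28.085 = 84.255 g per mole.
84.255/495.021 = 0.1702 → 17.02%.

17.02 wt%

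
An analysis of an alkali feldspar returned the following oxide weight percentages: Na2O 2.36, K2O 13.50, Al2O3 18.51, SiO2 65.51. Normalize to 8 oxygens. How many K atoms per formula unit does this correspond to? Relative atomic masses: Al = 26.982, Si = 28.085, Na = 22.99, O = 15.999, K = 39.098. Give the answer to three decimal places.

0.789 K apfu

2.36 wt% Na2O ÷ 61.979 g/mol = 0.03808 mol, giving 0.07616 Na and 0.03808 O.
13.50 wt% K2O ÷ 94.195 g/mol = 0.14332 mol, giving 0.28664 K and 0.14332 O.
18.51 wt% Al2O3 ÷ 101.961 g/mol = 0.18154 mol, giving 0.36308 Al and 0.54462 O.
65.51 wt% SiO2 ÷ 60.083 g/mol = 1.09033 mol, giving 1.09033 Si and 2.18066 O.
Oxygen sums to 2.90668; scaling by 8/2.90668 = 2.75228 puts the formula on 8 O.
K: 0.28664 × 2.75228 = 0.789 atoms per formula unit.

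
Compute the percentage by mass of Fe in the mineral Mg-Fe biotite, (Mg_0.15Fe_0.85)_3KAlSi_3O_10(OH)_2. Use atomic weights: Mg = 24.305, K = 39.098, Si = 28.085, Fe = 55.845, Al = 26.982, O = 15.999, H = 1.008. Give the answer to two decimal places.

M((Mg_0.15Fe_0.85)_3KAlSi_3O_10(OH)_2) = 497.681 g/mol.
Fe contributes 2.55 × 55.845 = 142.405 g per mole.
142.405/497.681 = 0.2861 → 28.61%.

28.61 weight percent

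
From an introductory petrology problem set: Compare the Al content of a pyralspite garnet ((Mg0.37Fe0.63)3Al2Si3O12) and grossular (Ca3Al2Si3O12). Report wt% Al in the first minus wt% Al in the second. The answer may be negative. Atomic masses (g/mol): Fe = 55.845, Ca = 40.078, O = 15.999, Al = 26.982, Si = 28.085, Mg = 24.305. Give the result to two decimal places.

-0.32 percentage points

First mineral: 53.964 g Al in 462.733 g formula = 11.66 wt% Al.
Second mineral: 53.964 g Al in 450.441 g formula = 11.98 wt% Al.
11.66% − 11.98% gives a difference of -0.32 percentage points.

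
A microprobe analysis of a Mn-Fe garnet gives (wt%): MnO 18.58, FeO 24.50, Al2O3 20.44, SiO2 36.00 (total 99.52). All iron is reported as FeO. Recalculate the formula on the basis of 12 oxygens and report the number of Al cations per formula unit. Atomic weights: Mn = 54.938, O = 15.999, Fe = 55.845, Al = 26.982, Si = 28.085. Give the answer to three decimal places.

MnO: 18.58/70.937 = 0.26192 mol → 0.26192 mol Mn, 0.26192 mol O.
FeO: 24.50/71.844 = 0.34102 mol → 0.34102 mol Fe, 0.34102 mol O.
Al2O3: 20.44/101.961 = 0.20047 mol → 0.40094 mol Al, 0.60141 mol O.
SiO2: 36.00/60.083 = 0.59917 mol → 0.59917 mol Si, 1.19834 mol O.
Total oxygen = 2.40269 mol. Normalization factor = 12/2.40269 = 4.99440.
Al per 12 O = 0.40094 × 4.99440 = 2.002.

2.002 Al apfu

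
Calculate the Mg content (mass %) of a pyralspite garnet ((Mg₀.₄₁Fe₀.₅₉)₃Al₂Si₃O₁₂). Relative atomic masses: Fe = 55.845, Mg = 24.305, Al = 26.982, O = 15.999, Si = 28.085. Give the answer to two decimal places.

6.51 mass %

Molar mass of (Mg₀.₄₁Fe₀.₅₉)₃Al₂Si₃O₁₂: 1.23×24.305 + 1.77×55.845 + 2×26.982 + 3×28.085 + 12×15.999 = 458.948 g/mol.
Mass of Mg per formula unit: 1.23 × 24.305 = 29.895 g.
Weight fraction Mg = 29.895 / 458.948 = 0.0651.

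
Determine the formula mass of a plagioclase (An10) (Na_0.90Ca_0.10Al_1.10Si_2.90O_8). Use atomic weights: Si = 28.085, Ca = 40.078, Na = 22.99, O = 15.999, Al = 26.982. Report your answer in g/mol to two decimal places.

263.82 g/mol

The formula mass is the sum 0.90×22.99 + 0.10×40.078 + 1.10×26.982 + 2.90×28.085 + 8×15.999.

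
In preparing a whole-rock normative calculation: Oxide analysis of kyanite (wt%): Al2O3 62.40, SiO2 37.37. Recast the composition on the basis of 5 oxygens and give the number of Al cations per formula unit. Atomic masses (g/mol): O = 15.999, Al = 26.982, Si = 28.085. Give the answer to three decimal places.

1.987 Al apfu

Al2O3: 62.40/101.961 = 0.61200 mol → 1.22400 mol Al, 1.83600 mol O.
SiO2: 37.37/60.083 = 0.62197 mol → 0.62197 mol Si, 1.24394 mol O.
Total oxygen = 3.07994 mol. Normalization factor = 5/3.07994 = 1.62341.
Al per 5 O = 1.22400 × 1.62341 = 1.987.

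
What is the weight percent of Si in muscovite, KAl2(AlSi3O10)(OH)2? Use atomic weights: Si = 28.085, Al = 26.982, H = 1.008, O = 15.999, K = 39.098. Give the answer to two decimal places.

21.15 wt%

Formula mass = 1*39.098 + 3*26.982 + 3*28.085 + 12*15.999 + 2*1.008 = 398.303 g/mol, of which 84.255 g is Si.
So Si makes up 84.255/398.303 = 0.2115 of the mass, i.e. 21.15%.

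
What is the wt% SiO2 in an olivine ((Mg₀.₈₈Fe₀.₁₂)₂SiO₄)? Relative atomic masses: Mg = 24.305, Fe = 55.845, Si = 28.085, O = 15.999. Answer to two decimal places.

40.53 wt%

M((Mg₀.₈₈Fe₀.₁₂)₂SiO₄) = 148.261 g/mol; M(SiO2) = 60.083 g/mol.
Moles SiO2 per formula unit = 1 Si ÷ 1 = 1.0000.
SiO2 fraction = (1.0000 × 60.083) / 148.261 = 60.083/148.261 = 0.4053.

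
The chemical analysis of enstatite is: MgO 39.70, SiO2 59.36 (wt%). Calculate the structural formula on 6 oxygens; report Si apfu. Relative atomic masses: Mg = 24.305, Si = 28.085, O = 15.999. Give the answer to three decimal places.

MgO: 39.70/40.304 = 0.98501 mol → 0.98501 mol Mg, 0.98501 mol O.
SiO2: 59.36/60.083 = 0.98797 mol → 0.98797 mol Si, 1.97594 mol O.
Total oxygen = 2.96095 mol. Normalization factor = 6/2.96095 = 2.02638.
Si per 6 O = 0.98797 × 2.02638 = 2.002.

2.002 Si apfu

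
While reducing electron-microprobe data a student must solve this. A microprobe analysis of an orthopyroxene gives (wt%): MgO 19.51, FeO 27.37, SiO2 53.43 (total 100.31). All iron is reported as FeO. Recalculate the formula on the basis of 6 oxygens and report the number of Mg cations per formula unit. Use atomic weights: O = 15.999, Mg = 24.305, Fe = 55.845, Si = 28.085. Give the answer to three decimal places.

19.51 wt% MgO ÷ 40.304 g/mol = 0.48407 mol, giving 0.48407 Mg and 0.48407 O.
27.37 wt% FeO ÷ 71.844 g/mol = 0.38096 mol, giving 0.38096 Fe and 0.38096 O.
53.43 wt% SiO2 ÷ 60.083 g/mol = 0.88927 mol, giving 0.88927 Si and 1.77854 O.
Oxygen sums to 2.64357; scaling by 6/2.64357 = 2.26966 puts the formula on 6 O.
Mg: 0.48407 × 2.26966 = 1.099 atoms per formula unit.

1.099 Mg apfu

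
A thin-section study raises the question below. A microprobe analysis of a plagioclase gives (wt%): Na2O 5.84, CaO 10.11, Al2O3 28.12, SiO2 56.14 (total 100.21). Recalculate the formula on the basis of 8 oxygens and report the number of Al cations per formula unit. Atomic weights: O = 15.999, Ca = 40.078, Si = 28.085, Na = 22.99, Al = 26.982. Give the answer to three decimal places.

1.485 Al apfu

5.84 wt% Na2O ÷ 61.979 g/mol = 0.09423 mol, giving 0.18846 Na and 0.09423 O.
10.11 wt% CaO ÷ 56.077 g/mol = 0.18029 mol, giving 0.18029 Ca and 0.18029 O.
28.12 wt% Al2O3 ÷ 101.961 g/mol = 0.27579 mol, giving 0.55158 Al and 0.82737 O.
56.14 wt% SiO2 ÷ 60.083 g/mol = 0.93437 mol, giving 0.93437 Si and 1.86874 O.
Oxygen sums to 2.97063; scaling by 8/2.97063 = 2.69303 puts the formula on 8 O.
Al: 0.55158 × 2.69303 = 1.485 atoms per formula unit.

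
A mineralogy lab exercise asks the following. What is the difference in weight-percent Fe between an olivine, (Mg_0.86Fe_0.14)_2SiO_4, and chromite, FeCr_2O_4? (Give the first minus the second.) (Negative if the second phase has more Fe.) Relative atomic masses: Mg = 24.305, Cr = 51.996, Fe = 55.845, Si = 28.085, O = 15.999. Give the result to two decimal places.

-14.49 percentage points

Fe in (Mg_0.86Fe_0.14)_2SiO_4: molar mass 149.522 g/mol; 0.28×55.845 = 15.637 g → 10.46 wt%.
Fe in FeCr_2O_4: molar mass 223.833 g/mol; 1×55.845 = 55.845 g → 24.95 wt%.
Difference = 10.46 − 24.95 = -14.49 percentage points.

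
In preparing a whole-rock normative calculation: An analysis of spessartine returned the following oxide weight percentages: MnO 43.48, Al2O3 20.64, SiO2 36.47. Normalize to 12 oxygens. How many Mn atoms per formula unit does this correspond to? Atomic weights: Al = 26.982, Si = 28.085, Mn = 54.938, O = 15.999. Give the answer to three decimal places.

3.022 Mn apfu

MnO (M=70.937): mol = 0.61294; Mn = 0.61294, O = 0.61294.
Al2O3 (M=101.961): mol = 0.20243; Al = 0.40486, O = 0.60729.
SiO2 (M=60.083): mol = 0.60699; Si = 0.60699, O = 1.21398.
ΣO = 2.43421; factor = 12/ΣO = 4.92973.
Mn apfu = 0.61294 × 4.92973 = 3.022.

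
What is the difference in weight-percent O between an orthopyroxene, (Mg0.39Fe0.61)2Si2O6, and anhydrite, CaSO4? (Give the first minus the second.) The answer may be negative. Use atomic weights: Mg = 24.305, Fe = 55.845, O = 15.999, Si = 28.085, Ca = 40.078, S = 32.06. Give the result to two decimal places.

-6.89 percentage points

M((Mg0.39Fe0.61)2Si2O6) = 239.253 g/mol, so wt% O = 95.994/239.253 × 100 = 40.12%.
M(CaSO4) = 136.134 g/mol, so wt% O = 63.996/136.134 × 100 = 47.01%.
40.12 − 47.01 = -6.89 pp.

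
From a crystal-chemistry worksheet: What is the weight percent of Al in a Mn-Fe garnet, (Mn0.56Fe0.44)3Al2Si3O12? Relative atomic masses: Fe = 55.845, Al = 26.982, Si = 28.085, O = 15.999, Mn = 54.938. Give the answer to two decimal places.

10.88 weight percent

M((Mn0.56Fe0.44)3Al2Si3O12) = 496.218 g/mol.
Al contributes 2 × 26.982 = 53.964 g per mole.
53.964/496.218 = 0.1088 → 10.88%.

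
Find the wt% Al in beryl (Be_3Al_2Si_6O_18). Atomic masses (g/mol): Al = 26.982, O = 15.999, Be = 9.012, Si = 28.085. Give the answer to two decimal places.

10.04 mass %

Formula mass = 3×9.012 + 2×26.982 + 6×28.085 + 18×15.999 = 537.492 g/mol, of which 53.964 g is Al.
So Al makes up 53.964/537.492 = 0.1004 of the mass, i.e. 10.04%.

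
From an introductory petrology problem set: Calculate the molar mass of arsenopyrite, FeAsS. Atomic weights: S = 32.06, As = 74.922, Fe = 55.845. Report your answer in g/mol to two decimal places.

162.83 g/mol

M = 1×55.845 + 1×74.922 + 1×32.06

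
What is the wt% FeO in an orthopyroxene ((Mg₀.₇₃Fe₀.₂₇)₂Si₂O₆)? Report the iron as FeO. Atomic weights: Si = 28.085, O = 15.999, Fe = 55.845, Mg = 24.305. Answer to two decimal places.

Formula mass = 217.806 g/mol.
0.54 Fe → 0.5400 mol FeO per formula unit; M(FeO) = 71.844, so FeO mass = 38.796 g.
38.796/217.806 × 100 = 17.81 wt%.

17.81 wt%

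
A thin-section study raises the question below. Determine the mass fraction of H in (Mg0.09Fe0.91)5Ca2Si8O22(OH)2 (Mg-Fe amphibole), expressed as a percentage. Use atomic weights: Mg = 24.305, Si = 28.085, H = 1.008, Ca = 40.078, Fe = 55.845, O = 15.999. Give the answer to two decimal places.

Formula mass = 0.45·24.305 + 4.55·55.845 + 2·40.078 + 8·28.085 + 24·15.999 + 2·1.008 = 955.860 g/mol, of which 2.016 g is H.
So H makes up 2.016/955.860 = 0.0021 of the mass, i.e. 0.21%.

0.21 weight percent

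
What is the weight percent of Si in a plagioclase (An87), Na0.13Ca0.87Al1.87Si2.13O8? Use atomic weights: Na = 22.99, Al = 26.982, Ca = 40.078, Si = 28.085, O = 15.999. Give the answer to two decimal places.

21.66 mass %

Formula mass = 0.13·22.99 + 0.87·40.078 + 1.87·26.982 + 2.13·28.085 + 8·15.999 = 276.126 g/mol, of which 59.821 g is Si.
So Si makes up 59.821/276.126 = 0.2166 of the mass, i.e. 21.66%.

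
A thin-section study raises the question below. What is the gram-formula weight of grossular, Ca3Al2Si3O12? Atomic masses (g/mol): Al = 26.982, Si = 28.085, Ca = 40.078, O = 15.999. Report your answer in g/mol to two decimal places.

450.44 g/mol

The formula mass is the sum 3(40.078) + 2(26.982) + 3(28.085) + 12(15.999).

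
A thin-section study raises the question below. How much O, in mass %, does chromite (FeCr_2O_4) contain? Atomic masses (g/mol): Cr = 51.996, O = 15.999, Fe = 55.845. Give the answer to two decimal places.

Formula mass = 1·55.845 + 2·51.996 + 4·15.999 = 223.833 g/mol, of which 63.996 g is O.
So O makes up 63.996/223.833 = 0.2859 of the mass, i.e. 28.59%.

28.59 mass %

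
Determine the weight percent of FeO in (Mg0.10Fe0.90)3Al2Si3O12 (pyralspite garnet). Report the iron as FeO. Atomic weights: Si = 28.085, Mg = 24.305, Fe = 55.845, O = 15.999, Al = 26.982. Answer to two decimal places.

39.73 wt%

Formula mass = 488.280 g/mol.
2.70 Fe → 2.7000 mol FeO per formula unit; M(FeO) = 71.844, so FeO mass = 193.979 g.
193.979/488.280 × 100 = 39.73 wt%.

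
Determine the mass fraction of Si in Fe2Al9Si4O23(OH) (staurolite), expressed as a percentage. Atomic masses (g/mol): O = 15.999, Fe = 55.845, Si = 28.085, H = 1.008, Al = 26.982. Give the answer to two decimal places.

Formula mass = 2·55.845 + 9·26.982 + 4·28.085 + 24·15.999 + 1·1.008 = 851.852 g/mol, of which 112.340 g is Si.
So Si makes up 112.340/851.852 = 0.1319 of the mass, i.e. 13.19%.

13.19 mass %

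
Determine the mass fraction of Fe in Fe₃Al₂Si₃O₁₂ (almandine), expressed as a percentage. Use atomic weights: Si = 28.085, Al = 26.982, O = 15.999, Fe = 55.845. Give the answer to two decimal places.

M(Fe₃Al₂Si₃O₁₂) = 497.742 g/mol.
Fe contributes 3 × 55.845 = 167.535 g per mole.
167.535/497.742 = 0.3366 → 33.66%.

33.66 weight percent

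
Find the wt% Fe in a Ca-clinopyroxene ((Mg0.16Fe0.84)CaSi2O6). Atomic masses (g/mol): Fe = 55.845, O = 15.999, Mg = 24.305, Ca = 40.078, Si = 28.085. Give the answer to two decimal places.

Molar mass of (Mg0.16Fe0.84)CaSi2O6: 0.16·24.305 + 0.84·55.845 + 1·40.078 + 2·28.085 + 6·15.999 = 243.041 g/mol.
Mass of Fe per formula unit: 0.84 × 55.845 = 46.910 g.
Weight fraction Fe = 46.910 / 243.041 = 0.1930.

19.30 wt%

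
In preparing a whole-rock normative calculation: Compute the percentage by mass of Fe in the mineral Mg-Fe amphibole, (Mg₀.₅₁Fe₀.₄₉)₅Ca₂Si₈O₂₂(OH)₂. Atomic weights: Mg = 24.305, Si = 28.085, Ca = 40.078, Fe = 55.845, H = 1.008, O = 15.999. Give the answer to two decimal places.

M((Mg₀.₅₁Fe₀.₄₉)₅Ca₂Si₈O₂₂(OH)₂) = 889.626 g/mol.
Fe contributes 2.45 × 55.845 = 136.820 g per mole.
136.820/889.626 = 0.1538 → 15.38%.

15.38 weight percent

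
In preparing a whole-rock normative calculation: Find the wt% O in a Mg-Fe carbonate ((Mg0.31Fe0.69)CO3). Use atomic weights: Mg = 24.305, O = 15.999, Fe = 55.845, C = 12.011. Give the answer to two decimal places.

Formula mass = 0.31·24.305 + 0.69·55.845 + 1·12.011 + 3·15.999 = 106.076 g/mol, of which 47.997 g is O.
So O makes up 47.997/106.076 = 0.4525 of the mass, i.e. 45.25%.

45.25 weight percent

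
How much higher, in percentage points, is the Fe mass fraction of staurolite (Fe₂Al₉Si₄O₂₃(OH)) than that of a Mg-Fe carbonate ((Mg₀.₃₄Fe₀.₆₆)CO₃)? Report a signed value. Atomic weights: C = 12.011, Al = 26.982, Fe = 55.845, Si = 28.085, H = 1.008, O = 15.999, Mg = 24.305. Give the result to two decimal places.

Fe in Fe₂Al₉Si₄O₂₃(OH): molar mass 851.852 g/mol; 2×55.845 = 111.690 g → 13.11 wt%.
Fe in (Mg₀.₃₄Fe₀.₆₆)CO₃: molar mass 105.129 g/mol; 0.66×55.845 = 36.858 g → 35.06 wt%.
Difference = 13.11 − 35.06 = -21.95 percentage points.

-21.95 percentage points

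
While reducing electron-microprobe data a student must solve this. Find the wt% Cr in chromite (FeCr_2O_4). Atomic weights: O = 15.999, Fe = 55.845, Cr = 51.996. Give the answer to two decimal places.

46.46 wt%

M(FeCr_2O_4) = 223.833 g/mol.
Cr contributes 2 × 51.996 = 103.992 g per mole.
103.992/223.833 = 0.4646 → 46.46%.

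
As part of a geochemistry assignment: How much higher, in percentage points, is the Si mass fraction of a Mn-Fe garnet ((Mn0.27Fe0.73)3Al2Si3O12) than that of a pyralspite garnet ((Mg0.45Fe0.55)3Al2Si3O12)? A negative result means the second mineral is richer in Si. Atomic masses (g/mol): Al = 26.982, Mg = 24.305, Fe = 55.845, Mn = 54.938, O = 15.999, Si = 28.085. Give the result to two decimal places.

-1.56 percentage points

Si in (Mn0.27Fe0.73)3Al2Si3O12: molar mass 497.007 g/mol; 3×28.085 = 84.255 g → 16.95 wt%.
Si in (Mg0.45Fe0.55)3Al2Si3O12: molar mass 455.163 g/mol; 3×28.085 = 84.255 g → 18.51 wt%.
Difference = 16.95 − 18.51 = -1.56 percentage points.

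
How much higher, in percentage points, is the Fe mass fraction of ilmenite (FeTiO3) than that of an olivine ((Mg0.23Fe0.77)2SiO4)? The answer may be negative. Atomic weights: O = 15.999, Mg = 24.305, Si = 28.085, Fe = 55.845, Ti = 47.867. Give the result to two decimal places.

M(FeTiO3) = 151.709 g/mol, so wt% Fe = 55.845/151.709 × 100 = 36.81%.
M((Mg0.23Fe0.77)2SiO4) = 189.263 g/mol, so wt% Fe = 86.001/189.263 × 100 = 45.44%.
36.81 − 45.44 = -8.63 pp.

-8.63 percentage points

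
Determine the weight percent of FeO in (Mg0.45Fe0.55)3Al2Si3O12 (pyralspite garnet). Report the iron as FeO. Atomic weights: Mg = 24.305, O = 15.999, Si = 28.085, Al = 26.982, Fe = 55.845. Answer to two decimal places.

26.04 wt%

Formula mass = 455.163 g/mol.
1.65 Fe → 1.6500 mol FeO per formula unit; M(FeO) = 71.844, so FeO mass = 118.543 g.
118.543/455.163 × 100 = 26.04 wt%.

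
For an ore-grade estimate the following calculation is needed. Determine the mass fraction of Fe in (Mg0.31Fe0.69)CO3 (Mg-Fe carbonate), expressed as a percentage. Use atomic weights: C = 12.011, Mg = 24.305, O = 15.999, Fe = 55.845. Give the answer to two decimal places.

M((Mg0.31Fe0.69)CO3) = 106.076 g/mol.
Fe contributes 0.69 × 55.845 = 38.533 g per mole.
38.533/106.076 = 0.3633 → 36.33%.

36.33 mass %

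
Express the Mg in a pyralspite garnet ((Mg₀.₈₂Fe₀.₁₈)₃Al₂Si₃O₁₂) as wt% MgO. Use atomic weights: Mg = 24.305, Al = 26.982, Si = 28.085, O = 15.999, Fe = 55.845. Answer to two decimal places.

M((Mg₀.₈₂Fe₀.₁₈)₃Al₂Si₃O₁₂) = 420.154 g/mol; M(MgO) = 40.304 g/mol.
Moles MgO per formula unit = 2.46 Mg ÷ 1 = 2.4600.
MgO fraction = (2.4600 × 40.304) / 420.154 = 99.148/420.154 = 0.2360.

23.60 wt%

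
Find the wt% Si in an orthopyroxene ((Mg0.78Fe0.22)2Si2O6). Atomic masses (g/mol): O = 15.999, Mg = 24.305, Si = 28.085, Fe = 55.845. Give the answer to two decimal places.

M((Mg0.78Fe0.22)2Si2O6) = 214.652 g/mol.
Si contributes 2 × 28.085 = 56.170 g per mole.
56.170/214.652 = 0.2617 → 26.17%.

26.17 mass %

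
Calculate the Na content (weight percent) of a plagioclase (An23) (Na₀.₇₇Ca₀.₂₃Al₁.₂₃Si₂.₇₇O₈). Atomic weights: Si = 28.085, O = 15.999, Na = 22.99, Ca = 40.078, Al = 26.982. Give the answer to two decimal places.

Formula mass = 0.77×22.99 + 0.23×40.078 + 1.23×26.982 + 2.77×28.085 + 8×15.999 = 265.896 g/mol, of which 17.702 g is Na.
So Na makes up 17.702/265.896 = 0.0666 of the mass, i.e. 6.66%.

6.66 weight percent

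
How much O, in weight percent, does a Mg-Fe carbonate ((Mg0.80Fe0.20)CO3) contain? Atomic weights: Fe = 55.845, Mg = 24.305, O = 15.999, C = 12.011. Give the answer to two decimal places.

52.96 weight percent

Molar mass of (Mg0.80Fe0.20)CO3: 0.80*24.305 + 0.20*55.845 + 1*12.011 + 3*15.999 = 90.621 g/mol.
Mass of O per formula unit: 3 × 15.999 = 47.997 g.
Weight fraction O = 47.997 / 90.621 = 0.5296.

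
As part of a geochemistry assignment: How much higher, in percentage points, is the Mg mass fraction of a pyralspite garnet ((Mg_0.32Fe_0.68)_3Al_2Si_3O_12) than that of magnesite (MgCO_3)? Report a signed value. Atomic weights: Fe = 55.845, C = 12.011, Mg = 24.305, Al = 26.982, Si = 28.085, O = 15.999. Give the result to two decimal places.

-23.84 percentage points

First mineral: 23.333 g Mg in 467.464 g formula = 4.99 wt% Mg.
Second mineral: 24.305 g Mg in 84.313 g formula = 28.83 wt% Mg.
4.99% − 28.83% gives a difference of -23.84 percentage points.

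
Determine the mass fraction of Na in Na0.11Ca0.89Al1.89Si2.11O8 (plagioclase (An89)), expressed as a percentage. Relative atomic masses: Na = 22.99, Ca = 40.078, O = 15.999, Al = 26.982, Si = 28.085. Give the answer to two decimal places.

0.91 weight percent

Molar mass of Na0.11Ca0.89Al1.89Si2.11O8: 0.11×22.99 + 0.89×40.078 + 1.89×26.982 + 2.11×28.085 + 8×15.999 = 276.446 g/mol.
Mass of Na per formula unit: 0.11 × 22.99 = 2.529 g.
Weight fraction Na = 2.529 / 276.446 = 0.0091.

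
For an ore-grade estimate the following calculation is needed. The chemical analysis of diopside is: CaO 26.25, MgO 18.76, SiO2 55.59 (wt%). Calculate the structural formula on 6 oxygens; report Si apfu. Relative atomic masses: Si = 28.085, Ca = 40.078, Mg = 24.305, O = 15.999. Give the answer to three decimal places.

CaO: 26.25/56.077 = 0.46811 mol → 0.46811 mol Ca, 0.46811 mol O.
MgO: 18.76/40.304 = 0.46546 mol → 0.46546 mol Mg, 0.46546 mol O.
SiO2: 55.59/60.083 = 0.92522 mol → 0.92522 mol Si, 1.85044 mol O.
Total oxygen = 2.78401 mol. Normalization factor = 6/2.78401 = 2.15516.
Si per 6 O = 0.92522 × 2.15516 = 1.994.

1.994 Si apfu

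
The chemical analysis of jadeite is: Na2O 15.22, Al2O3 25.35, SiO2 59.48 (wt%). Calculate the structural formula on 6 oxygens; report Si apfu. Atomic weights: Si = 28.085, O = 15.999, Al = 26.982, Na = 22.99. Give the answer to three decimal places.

1.999 Si apfu

Na2O (M=61.979): mol = 0.24557; Na = 0.49114, O = 0.24557.
Al2O3 (M=101.961): mol = 0.24862; Al = 0.49724, O = 0.74586.
SiO2 (M=60.083): mol = 0.98996; Si = 0.98996, O = 1.97992.
ΣO = 2.97135; factor = 6/ΣO = 2.01928.
Si apfu = 0.98996 × 2.01928 = 1.999.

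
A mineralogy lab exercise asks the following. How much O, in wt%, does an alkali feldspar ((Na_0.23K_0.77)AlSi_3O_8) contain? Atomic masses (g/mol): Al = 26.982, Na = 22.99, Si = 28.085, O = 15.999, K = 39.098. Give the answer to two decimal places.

M((Na_0.23K_0.77)AlSi_3O_8) = 274.622 g/mol.
O contributes 8 × 15.999 = 127.992 g per mole.
127.992/274.622 = 0.4661 → 46.61%.

46.61 wt%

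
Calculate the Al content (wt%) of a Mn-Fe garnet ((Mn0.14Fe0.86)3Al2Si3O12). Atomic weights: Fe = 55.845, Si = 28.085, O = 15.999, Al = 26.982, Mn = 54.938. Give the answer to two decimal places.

Formula mass = 0.42*54.938 + 2.58*55.845 + 2*26.982 + 3*28.085 + 12*15.999 = 497.361 g/mol, of which 53.964 g is Al.
So Al makes up 53.964/497.361 = 0.1085 of the mass, i.e. 10.85%.

10.85 wt%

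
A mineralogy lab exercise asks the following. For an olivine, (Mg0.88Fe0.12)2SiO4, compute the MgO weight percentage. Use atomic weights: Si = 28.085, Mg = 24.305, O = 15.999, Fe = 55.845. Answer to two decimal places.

47.84 wt%

Formula mass = 148.261 g/mol.
1.76 Mg → 1.7600 mol MgO per formula unit; M(MgO) = 40.304, so MgO mass = 70.935 g.
70.935/148.261 × 100 = 47.84 wt%.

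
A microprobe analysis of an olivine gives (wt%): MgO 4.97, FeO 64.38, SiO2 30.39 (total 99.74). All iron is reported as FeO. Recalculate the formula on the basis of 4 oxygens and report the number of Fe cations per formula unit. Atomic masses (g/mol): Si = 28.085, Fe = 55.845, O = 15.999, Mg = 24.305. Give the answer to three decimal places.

1.765 Fe apfu

MgO (M=40.304): mol = 0.12331; Mg = 0.12331, O = 0.12331.
FeO (M=71.844): mol = 0.89611; Fe = 0.89611, O = 0.89611.
SiO2 (M=60.083): mol = 0.50580; Si = 0.50580, O = 1.01160.
ΣO = 2.03102; factor = 4/ΣO = 1.96945.
Fe apfu = 0.89611 × 1.96945 = 1.765.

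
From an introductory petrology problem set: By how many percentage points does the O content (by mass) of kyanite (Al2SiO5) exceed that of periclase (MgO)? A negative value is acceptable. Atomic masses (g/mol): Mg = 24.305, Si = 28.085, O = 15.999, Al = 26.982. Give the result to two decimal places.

O in Al2SiO5: molar mass 162.044 g/mol; 5×15.999 = 79.995 g → 49.37 wt%.
O in MgO: molar mass 40.304 g/mol; 1×15.999 = 15.999 g → 39.70 wt%.
Difference = 49.37 − 39.70 = 9.67 percentage points.

9.67 percentage points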